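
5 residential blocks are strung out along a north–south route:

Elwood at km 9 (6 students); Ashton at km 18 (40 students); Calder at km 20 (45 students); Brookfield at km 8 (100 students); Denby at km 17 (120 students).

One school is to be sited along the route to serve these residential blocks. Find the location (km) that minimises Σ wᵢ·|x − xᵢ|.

For a sum of weighted absolute distances on a line, the optimum is the weighted median (not the mean). Total weight W = 311; half-weight = 155.5.
Sort by position and accumulate weight:
  km 8 (Brookfield, w=100) → cum 100
  km 9 (Elwood, w=6) → cum 106
  km 17 (Denby, w=120) → cum 226  ≥ 155.5 → median here
  km 18 (Ashton, w=40) → cum 266
  km 20 (Calder, w=45) → cum 311
Optimal location: km 17.

x = 17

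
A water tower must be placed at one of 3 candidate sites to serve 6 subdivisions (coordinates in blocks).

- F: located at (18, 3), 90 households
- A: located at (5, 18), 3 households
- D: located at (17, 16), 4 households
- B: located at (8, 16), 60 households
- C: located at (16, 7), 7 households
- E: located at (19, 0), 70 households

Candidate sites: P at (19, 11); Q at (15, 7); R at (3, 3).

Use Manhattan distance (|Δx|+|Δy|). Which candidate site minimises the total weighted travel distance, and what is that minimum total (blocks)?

Total weighted distance at each candidate:
  P (19, 11): total = 2680
  Q (15, 7): total = 2474
  R (3, 3): total = 4038
Minimum is at Q with total 2474 blocks.

Q, total 2474 blocks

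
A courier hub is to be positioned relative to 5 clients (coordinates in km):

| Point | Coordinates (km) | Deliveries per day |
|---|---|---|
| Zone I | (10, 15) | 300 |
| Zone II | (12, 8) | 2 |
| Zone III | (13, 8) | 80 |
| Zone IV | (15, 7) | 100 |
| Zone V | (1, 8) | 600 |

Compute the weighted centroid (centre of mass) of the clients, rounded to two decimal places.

The minimiser of Σwᵢ‖p−pᵢ‖² is the weighted centroid p* = (Σwᵢpᵢ)/(Σwᵢ).
Σwᵢ = 1082.
Σwᵢxᵢ = 300·10 + 2·12 + 80·13 + 100·15 + 600·1 = 6164.
Σwᵢyᵢ = 300·15 + 2·8 + 80·8 + 100·7 + 600·8 = 10656.
x* = 6164/1082 = 5.70, y* = 10656/1082 = 9.85.

(5.70, 9.85)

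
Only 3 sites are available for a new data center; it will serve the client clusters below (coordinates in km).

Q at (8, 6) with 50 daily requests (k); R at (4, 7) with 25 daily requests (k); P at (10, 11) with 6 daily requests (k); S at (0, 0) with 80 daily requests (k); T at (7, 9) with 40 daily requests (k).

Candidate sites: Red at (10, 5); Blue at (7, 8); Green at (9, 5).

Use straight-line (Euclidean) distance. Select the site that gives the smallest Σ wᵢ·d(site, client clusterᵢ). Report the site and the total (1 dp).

Total weighted distance at each candidate:
  Red (10, 5): total = 1400.3
  Blue (7, 8): total = 1106.7
  Green (9, 5): total = 1244.4
Minimum is at Blue with total 1106.7 km.

Blue, total 1106.7 km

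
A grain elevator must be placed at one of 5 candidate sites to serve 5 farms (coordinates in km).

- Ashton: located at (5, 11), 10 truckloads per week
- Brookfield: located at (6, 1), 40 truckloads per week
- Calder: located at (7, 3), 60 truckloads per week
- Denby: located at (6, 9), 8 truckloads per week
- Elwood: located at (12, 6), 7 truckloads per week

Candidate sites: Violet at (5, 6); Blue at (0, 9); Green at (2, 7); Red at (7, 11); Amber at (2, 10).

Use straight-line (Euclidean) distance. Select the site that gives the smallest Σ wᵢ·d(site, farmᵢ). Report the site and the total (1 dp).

Total weighted distance at each candidate:
  Violet (5, 6): total = 544.6
  Blue (0, 9): total = 1141.6
  Green (2, 7): total = 828.8
  Red (7, 11): total = 969.4
  Amber (2, 10): total = 1050.1
Minimum is at Violet with total 544.6 km.

Violet, total 544.6 km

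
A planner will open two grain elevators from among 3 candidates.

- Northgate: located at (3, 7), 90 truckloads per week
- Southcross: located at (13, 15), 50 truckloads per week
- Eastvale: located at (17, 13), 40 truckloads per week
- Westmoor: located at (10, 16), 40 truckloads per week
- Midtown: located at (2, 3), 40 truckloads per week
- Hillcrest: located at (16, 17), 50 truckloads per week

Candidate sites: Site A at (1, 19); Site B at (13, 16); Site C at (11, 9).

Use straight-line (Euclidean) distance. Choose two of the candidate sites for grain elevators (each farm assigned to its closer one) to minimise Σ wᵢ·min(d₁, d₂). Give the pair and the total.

{Site B, Site C}, total 1702.9

Evaluate every pair (each demand assigned to the nearer of the two):
  {Site B, Site C}: total = 1702.9
  {Site A, Site B}: total = 2264.3
  {Site A, Site C}: total = 2534.0
Best pair: {Site B, Site C} with total 1702.9.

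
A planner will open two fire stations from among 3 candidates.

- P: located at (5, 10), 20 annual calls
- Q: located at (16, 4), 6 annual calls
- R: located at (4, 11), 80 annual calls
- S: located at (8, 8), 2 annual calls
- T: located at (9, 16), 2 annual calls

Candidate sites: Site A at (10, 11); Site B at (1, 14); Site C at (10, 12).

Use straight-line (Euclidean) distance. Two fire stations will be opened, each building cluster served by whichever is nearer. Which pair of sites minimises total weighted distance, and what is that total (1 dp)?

Evaluate every pair (each demand assigned to the nearer of the two):
  {Site A, Site B}: total = 514.1
  {Site B, Site C}: total = 524.3
  {Site A, Site C}: total = 652.8
Best pair: {Site A, Site B} with total 514.1.

{Site A, Site B}, total 514.1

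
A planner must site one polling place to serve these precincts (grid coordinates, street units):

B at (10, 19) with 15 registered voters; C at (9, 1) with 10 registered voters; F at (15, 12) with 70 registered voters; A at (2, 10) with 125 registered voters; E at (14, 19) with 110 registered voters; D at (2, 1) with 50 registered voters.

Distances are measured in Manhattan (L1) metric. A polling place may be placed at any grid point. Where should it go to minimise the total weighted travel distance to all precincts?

(10, 12)

Manhattan distance separates: Σwᵢ(|x−xᵢ|+|y−yᵢ|) = Σwᵢ|x−xᵢ| + Σwᵢ|y−yᵢ|, so x and y are optimised independently as 1-D weighted medians.
Total weight W = 380; half = 190.
x-coordinate, sorted with cumulative weight:
  x=2 (A, w=125) cum 125
  x=2 (D, w=50) cum 175
  x=9 (C, w=10) cum 185
  x=10 (B, w=15) cum 200  ← median
  x=14 (E, w=110) cum 310
  x=15 (F, w=70) cum 380
⇒ x* = 10
y-coordinate, sorted with cumulative weight:
  y=1 (C, w=10) cum 10
  y=1 (D, w=50) cum 60
  y=10 (A, w=125) cum 185
  y=12 (F, w=70) cum 255  ← median
  y=19 (B, w=15) cum 270
  y=19 (E, w=110) cum 380
⇒ y* = 12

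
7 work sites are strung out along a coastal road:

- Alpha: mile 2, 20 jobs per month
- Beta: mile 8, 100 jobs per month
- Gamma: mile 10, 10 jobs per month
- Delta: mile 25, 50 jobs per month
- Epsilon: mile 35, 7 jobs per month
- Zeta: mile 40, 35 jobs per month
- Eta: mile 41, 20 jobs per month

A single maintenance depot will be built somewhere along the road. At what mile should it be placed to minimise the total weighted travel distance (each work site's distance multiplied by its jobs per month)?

For a sum of weighted absolute distances on a line, the optimum is the weighted median (not the mean). Total weight W = 242; half-weight = 121.
Sort by position and accumulate weight:
  mile 2 (Alpha, w=20) → cum 20
  mile 8 (Beta, w=100) → cum 120
  mile 10 (Gamma, w=10) → cum 130  ≥ 121 → median here
  mile 25 (Delta, w=50) → cum 180
  mile 35 (Epsilon, w=7) → cum 187
  mile 40 (Zeta, w=35) → cum 222
  mile 41 (Eta, w=20) → cum 242
Optimal location: mile 10.

x = 10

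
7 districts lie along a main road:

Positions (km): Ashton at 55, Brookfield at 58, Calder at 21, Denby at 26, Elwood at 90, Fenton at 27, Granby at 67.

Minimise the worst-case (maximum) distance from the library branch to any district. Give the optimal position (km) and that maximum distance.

location 55.5, max distance 34.5

The 1-center on a line is the midpoint of the two extreme points: leftmost at 21, rightmost at 90.
Optimal location = (21 + 90)/2 = 55.5; maximum distance = (90 − 21)/2 = 34.5.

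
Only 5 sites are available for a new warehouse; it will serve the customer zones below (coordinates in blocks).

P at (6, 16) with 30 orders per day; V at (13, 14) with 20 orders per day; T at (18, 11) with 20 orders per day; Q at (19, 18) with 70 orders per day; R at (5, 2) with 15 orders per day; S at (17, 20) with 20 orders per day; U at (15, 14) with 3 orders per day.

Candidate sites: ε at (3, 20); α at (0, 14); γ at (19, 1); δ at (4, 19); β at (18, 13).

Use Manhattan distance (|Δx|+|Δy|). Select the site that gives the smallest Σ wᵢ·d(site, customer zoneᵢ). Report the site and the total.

Total weighted distance at each candidate:
  ε (3, 20): total = 2904
  α (0, 14): total = 3290
  γ (19, 1): total = 3326
  δ (4, 19): total = 2588
  β (18, 13): total = 1562
Minimum is at β with total 1562 blocks.

β, total 1562 blocks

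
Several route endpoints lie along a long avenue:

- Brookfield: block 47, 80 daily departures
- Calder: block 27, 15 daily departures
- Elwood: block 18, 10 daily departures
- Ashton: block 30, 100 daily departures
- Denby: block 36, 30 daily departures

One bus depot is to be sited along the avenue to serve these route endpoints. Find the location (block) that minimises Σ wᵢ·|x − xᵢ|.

For a sum of weighted absolute distances on a line, the optimum is the weighted median (not the mean). Total weight W = 235; half-weight = 117.5.
Sort by position and accumulate weight:
  block 18 (Elwood, w=10) → cum 10
  block 27 (Calder, w=15) → cum 25
  block 30 (Ashton, w=100) → cum 125  ≥ 117.5 → median here
  block 36 (Denby, w=30) → cum 155
  block 47 (Brookfield, w=80) → cum 235
Optimal location: block 30.

x = 30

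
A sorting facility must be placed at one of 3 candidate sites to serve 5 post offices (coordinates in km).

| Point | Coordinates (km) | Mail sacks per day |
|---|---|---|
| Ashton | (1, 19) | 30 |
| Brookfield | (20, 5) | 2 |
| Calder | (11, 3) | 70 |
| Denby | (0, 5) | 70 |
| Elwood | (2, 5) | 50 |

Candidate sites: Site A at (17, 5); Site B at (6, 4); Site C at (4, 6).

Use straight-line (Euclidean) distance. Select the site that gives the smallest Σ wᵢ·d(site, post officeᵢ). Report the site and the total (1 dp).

Site C, total 1365.8 km

Total weighted distance at each candidate:
  Site A (17, 5): total = 3026.5
  Site B (6, 4): total = 1491.3
  Site C (4, 6): total = 1365.8
Minimum is at Site C with total 1365.8 km.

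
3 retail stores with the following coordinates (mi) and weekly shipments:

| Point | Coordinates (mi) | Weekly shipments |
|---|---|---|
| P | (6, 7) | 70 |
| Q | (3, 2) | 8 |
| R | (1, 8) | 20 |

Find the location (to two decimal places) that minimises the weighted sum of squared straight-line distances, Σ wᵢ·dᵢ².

(4.73, 6.80)

The minimiser of Σwᵢ‖p−pᵢ‖² is the weighted centroid p* = (Σwᵢpᵢ)/(Σwᵢ).
Σwᵢ = 98.
Σwᵢxᵢ = 70·6 + 8·3 + 20·1 = 464.
Σwᵢyᵢ = 70·7 + 8·2 + 20·8 = 666.
x* = 464/98 = 4.73, y* = 666/98 = 6.80.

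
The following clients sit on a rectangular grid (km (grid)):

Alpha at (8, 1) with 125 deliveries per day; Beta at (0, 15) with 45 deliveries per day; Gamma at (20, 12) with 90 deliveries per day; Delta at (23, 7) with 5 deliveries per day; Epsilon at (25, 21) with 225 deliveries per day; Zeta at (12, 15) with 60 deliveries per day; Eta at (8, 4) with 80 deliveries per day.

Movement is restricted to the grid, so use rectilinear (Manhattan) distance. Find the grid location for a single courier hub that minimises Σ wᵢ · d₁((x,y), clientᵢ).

(20, 15)

Manhattan distance separates: Σwᵢ(|x−xᵢ|+|y−yᵢ|) = Σwᵢ|x−xᵢ| + Σwᵢ|y−yᵢ|, so x and y are optimised independently as 1-D weighted medians.
Total weight W = 630; half = 315.
x-coordinate, sorted with cumulative weight:
  x=0 (Beta, w=45) cum 45
  x=8 (Alpha, w=125) cum 170
  x=8 (Eta, w=80) cum 250
  x=12 (Zeta, w=60) cum 310
  x=20 (Gamma, w=90) cum 400  ← median
  x=23 (Delta, w=5) cum 405
  x=25 (Epsilon, w=225) cum 630
⇒ x* = 20
y-coordinate, sorted with cumulative weight:
  y=1 (Alpha, w=125) cum 125
  y=4 (Eta, w=80) cum 205
  y=7 (Delta, w=5) cum 210
  y=12 (Gamma, w=90) cum 300
  y=15 (Beta, w=45) cum 345  ← median
  y=15 (Zeta, w=60) cum 405
  y=21 (Epsilon, w=225) cum 630
⇒ y* = 15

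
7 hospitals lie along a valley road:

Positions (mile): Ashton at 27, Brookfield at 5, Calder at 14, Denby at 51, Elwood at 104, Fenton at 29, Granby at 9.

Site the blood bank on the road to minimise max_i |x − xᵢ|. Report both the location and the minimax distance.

location 54.5, max distance 49.5

The 1-center on a line is the midpoint of the two extreme points: leftmost at 5, rightmost at 104.
Optimal location = (5 + 104)/2 = 54.5; maximum distance = (104 − 5)/2 = 49.5.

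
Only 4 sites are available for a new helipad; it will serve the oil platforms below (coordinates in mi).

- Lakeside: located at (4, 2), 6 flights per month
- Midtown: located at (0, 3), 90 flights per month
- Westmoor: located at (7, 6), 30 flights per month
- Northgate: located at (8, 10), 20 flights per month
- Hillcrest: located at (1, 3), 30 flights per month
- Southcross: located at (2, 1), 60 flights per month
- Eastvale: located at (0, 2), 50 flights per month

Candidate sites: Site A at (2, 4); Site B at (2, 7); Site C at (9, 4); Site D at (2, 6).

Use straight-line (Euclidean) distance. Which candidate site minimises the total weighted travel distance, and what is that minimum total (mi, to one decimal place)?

Total weighted distance at each candidate:
  Site A (2, 4): total = 913.3
  Site B (2, 7): total = 1474.9
  Site C (9, 4): total = 2213.6
  Site D (2, 6): total = 1264.0
Minimum is at Site A with total 913.3 mi.

Site A, total 913.3 mi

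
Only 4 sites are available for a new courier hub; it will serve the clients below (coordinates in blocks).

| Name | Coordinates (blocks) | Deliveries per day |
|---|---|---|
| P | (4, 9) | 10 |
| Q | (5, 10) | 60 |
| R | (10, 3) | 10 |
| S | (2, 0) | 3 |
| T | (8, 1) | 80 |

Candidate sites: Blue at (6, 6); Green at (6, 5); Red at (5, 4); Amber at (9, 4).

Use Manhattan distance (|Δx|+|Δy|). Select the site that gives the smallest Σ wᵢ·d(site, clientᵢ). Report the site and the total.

Total weighted distance at each candidate:
  Blue (6, 6): total = 1010
  Green (6, 5): total = 987
  Red (5, 4): total = 981
  Amber (9, 4): total = 1073
Minimum is at Red with total 981 blocks.

Red, total 981 blocks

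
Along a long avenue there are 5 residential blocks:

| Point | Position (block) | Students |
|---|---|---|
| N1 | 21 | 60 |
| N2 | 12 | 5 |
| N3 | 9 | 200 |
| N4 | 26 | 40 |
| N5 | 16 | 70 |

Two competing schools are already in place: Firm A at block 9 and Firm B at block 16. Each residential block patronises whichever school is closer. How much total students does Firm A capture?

205

The indifferent point is the midpoint (9+16)/2 = 12.5; residential blocks left of it (closer to Firm A at 9) go to Firm A, those right go to Firm B.
  N3 at 9 (w=200) → Firm A
  N2 at 12 (w=5) → Firm A
  N5 at 16 (w=70) → Firm B
  N1 at 21 (w=60) → Firm B
  N4 at 26 (w=40) → Firm B
Firm A captures 205; Firm B captures 170.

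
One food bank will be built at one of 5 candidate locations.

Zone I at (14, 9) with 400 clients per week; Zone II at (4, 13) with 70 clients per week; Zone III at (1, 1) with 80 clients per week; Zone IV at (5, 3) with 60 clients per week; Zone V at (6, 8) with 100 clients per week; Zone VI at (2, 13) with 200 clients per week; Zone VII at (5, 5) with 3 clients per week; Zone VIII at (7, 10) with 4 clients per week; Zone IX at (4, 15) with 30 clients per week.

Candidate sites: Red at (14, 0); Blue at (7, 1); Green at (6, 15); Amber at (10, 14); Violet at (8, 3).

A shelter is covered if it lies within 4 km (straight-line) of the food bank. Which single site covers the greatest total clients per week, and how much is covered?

Green, covering 100

Coverage radius r = 4 km; a point is covered iff (Δx)²+(Δy)² ≤ 4² = 16.
  Red (14, 0): covers {none} → 0
  Blue (7, 1): covers {Zone IV} → 60
  Green (6, 15): covers {Zone II, Zone IX} → 100
  Amber (10, 14): covers {none} → 0
  Violet (8, 3): covers {Zone IV, Zone VII} → 63
Maximum coverage at Green: 100 clients per week.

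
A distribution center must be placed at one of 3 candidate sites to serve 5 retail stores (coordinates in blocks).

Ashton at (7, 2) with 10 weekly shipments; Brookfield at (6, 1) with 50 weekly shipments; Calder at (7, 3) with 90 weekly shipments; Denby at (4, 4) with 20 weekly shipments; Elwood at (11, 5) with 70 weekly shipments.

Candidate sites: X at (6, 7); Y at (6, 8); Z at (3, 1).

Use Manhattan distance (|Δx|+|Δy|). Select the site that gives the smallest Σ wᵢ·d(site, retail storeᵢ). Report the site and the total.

Total weighted distance at each candidate:
  X (6, 7): total = 1400
  Y (6, 8): total = 1640
  Z (3, 1): total = 1660
Minimum is at X with total 1400 blocks.

X, total 1400 blocks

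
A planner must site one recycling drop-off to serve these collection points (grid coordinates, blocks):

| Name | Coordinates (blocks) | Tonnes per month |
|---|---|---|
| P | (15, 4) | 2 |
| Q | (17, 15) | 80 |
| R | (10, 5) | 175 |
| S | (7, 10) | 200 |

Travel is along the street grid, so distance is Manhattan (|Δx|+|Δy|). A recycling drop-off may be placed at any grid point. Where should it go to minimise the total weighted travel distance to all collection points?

(10, 10)

Manhattan distance separates: Σwᵢ(|x−xᵢ|+|y−yᵢ|) = Σwᵢ|x−xᵢ| + Σwᵢ|y−yᵢ|, so x and y are optimised independently as 1-D weighted medians.
Total weight W = 457; half = 228.5.
x-coordinate, sorted with cumulative weight:
  x=7 (S, w=200) cum 200
  x=10 (R, w=175) cum 375  ← median
  x=15 (P, w=2) cum 377
  x=17 (Q, w=80) cum 457
⇒ x* = 10
y-coordinate, sorted with cumulative weight:
  y=4 (P, w=2) cum 2
  y=5 (R, w=175) cum 177
  y=10 (S, w=200) cum 377  ← median
  y=15 (Q, w=80) cum 457
⇒ y* = 10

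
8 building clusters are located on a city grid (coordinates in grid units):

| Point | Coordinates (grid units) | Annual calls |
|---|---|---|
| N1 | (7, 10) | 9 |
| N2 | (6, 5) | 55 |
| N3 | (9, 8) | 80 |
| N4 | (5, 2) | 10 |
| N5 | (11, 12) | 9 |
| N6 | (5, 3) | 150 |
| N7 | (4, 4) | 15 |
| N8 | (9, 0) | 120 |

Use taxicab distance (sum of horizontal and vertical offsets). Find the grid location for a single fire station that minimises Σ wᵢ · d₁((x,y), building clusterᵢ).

Manhattan distance separates: Σwᵢ(|x−xᵢ|+|y−yᵢ|) = Σwᵢ|x−xᵢ| + Σwᵢ|y−yᵢ|, so x and y are optimised independently as 1-D weighted medians.
Total weight W = 448; half = 224.
x-coordinate, sorted with cumulative weight:
  x=4 (N7, w=15) cum 15
  x=5 (N4, w=10) cum 25
  x=5 (N6, w=150) cum 175
  x=6 (N2, w=55) cum 230  ← median
  x=7 (N1, w=9) cum 239
  x=9 (N3, w=80) cum 319
  x=9 (N8, w=120) cum 439
  x=11 (N5, w=9) cum 448
⇒ x* = 6
y-coordinate, sorted with cumulative weight:
  y=0 (N8, w=120) cum 120
  y=2 (N4, w=10) cum 130
  y=3 (N6, w=150) cum 280  ← median
  y=4 (N7, w=15) cum 295
  y=5 (N2, w=55) cum 350
  y=8 (N3, w=80) cum 430
  y=10 (N1, w=9) cum 439
  y=12 (N5, w=9) cum 448
⇒ y* = 3

(6, 3)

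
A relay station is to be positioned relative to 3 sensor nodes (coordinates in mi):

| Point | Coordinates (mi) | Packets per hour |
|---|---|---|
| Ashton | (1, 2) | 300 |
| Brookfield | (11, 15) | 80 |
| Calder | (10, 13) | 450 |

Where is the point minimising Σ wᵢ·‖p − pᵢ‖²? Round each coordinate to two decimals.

(6.84, 9.22)

The minimiser of Σwᵢ‖p−pᵢ‖² is the weighted centroid p* = (Σwᵢpᵢ)/(Σwᵢ).
Σwᵢ = 830.
Σwᵢxᵢ = 300·1 + 80·11 + 450·10 = 5680.
Σwᵢyᵢ = 300·2 + 80·15 + 450·13 = 7650.
x* = 5680/830 = 6.84, y* = 7650/830 = 9.22.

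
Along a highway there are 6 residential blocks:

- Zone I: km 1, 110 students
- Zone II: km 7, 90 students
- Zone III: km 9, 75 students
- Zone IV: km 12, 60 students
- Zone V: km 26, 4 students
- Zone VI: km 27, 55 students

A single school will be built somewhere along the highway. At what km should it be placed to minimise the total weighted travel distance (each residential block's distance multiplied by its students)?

For a sum of weighted absolute distances on a line, the optimum is the weighted median (not the mean). Total weight W = 394; half-weight = 197.
Sort by position and accumulate weight:
  km 1 (Zone I, w=110) → cum 110
  km 7 (Zone II, w=90) → cum 200  ≥ 197 → median here
  km 9 (Zone III, w=75) → cum 275
  km 12 (Zone IV, w=60) → cum 335
  km 26 (Zone V, w=4) → cum 339
  km 27 (Zone VI, w=55) → cum 394
Optimal location: km 7.

x = 7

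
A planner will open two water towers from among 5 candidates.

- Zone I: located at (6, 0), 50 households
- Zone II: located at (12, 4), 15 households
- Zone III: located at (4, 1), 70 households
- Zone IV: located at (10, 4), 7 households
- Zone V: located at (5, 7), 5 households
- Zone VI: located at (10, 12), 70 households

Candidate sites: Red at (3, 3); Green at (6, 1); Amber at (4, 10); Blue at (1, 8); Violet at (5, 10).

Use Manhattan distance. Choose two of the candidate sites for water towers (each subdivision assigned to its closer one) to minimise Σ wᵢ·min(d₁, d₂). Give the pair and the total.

Evaluate every pair (each demand assigned to the nearer of the two):
  {Green, Violet}: total = 879
  {Green, Amber}: total = 954
  {Red, Violet}: total = 1221
  {Red, Amber}: total = 1296
  {Green, Blue}: total = 1309
  {Red, Green}: total = 1454
  {Red, Blue}: total = 1651
  {Amber, Violet}: total = 1957
  {Blue, Violet}: total = 2027
  {Amber, Blue}: total = 2104
Best pair: {Green, Violet} with total 879.

{Green, Violet}, total 879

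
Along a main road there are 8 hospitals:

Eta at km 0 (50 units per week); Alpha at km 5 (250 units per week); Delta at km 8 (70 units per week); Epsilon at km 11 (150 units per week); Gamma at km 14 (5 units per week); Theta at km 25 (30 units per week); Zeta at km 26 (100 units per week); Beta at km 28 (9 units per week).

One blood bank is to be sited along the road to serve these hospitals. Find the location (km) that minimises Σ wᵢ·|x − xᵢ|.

For a sum of weighted absolute distances on a line, the optimum is the weighted median (not the mean). Total weight W = 664; half-weight = 332.
Sort by position and accumulate weight:
  km 0 (Eta, w=50) → cum 50
  km 5 (Alpha, w=250) → cum 300
  km 8 (Delta, w=70) → cum 370  ≥ 332 → median here
  km 11 (Epsilon, w=150) → cum 520
  km 14 (Gamma, w=5) → cum 525
  km 25 (Theta, w=30) → cum 555
  km 26 (Zeta, w=100) → cum 655
  km 28 (Beta, w=9) → cum 664
Optimal location: km 8.

x = 8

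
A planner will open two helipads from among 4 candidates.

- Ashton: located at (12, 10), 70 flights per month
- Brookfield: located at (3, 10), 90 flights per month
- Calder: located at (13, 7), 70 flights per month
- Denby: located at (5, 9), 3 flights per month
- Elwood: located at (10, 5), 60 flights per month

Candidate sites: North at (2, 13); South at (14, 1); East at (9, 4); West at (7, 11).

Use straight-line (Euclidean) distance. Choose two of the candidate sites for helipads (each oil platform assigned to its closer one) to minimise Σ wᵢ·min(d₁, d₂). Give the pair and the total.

Evaluate every pair (each demand assigned to the nearer of the two):
  {East, West}: total = 1171.3
  {North, East}: total = 1204.0
  {South, West}: total = 1501.7
  {North, West}: total = 1557.3
  {South, East}: total = 1687.3
  {North, South}: total = 1710.2
Best pair: {East, West} with total 1171.3.

{East, West}, total 1171.3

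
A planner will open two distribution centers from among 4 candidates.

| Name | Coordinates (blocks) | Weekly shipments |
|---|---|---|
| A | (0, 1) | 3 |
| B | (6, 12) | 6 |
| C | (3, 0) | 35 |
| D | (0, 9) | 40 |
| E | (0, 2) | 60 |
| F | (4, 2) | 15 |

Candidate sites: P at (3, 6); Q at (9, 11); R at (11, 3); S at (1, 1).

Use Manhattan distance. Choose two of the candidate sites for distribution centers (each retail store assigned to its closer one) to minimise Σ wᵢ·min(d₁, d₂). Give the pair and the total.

Evaluate every pair (each demand assigned to the nearer of the two):
  {P, S}: total = 582
  {Q, S}: total = 672
  {R, S}: total = 732
  {P, Q}: total = 993
  {P, R}: total = 1023
  {Q, R}: total = 1728
Best pair: {P, S} with total 582.

{P, S}, total 582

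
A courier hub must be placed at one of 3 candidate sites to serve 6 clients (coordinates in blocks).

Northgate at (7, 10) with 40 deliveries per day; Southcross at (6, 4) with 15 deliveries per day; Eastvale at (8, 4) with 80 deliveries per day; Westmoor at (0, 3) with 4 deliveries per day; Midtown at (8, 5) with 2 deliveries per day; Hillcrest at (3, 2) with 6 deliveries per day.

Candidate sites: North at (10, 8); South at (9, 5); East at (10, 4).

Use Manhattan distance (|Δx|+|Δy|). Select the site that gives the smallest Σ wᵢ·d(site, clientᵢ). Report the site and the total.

Total weighted distance at each candidate:
  North (10, 8): total = 948
  South (9, 5): total = 600
  East (10, 4): total = 684
Minimum is at South with total 600 blocks.

South, total 600 blocks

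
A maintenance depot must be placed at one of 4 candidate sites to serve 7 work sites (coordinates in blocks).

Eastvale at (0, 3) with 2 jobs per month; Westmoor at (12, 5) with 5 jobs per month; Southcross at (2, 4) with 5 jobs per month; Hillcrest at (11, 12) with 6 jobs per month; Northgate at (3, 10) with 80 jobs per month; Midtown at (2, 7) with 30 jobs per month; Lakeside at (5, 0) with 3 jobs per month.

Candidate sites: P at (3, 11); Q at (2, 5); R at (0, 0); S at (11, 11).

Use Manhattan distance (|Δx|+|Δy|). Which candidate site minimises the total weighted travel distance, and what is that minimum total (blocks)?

Total weighted distance at each candidate:
  P (3, 11): total = 460
  Q (2, 5): total = 723
  R (0, 0): total = 1584
  S (11, 11): total = 1320
Minimum is at P with total 460 blocks.

P, total 460 blocks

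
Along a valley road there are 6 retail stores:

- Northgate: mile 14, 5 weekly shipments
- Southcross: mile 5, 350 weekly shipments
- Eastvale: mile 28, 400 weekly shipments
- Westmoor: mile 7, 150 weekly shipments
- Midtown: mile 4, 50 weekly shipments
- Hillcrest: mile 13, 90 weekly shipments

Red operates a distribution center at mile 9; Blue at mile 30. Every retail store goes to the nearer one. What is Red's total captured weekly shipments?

645

The indifferent point is the midpoint (9+30)/2 = 19.5; retail stores left of it (closer to Red at 9) go to Red, those right go to Blue.
  Midtown at 4 (w=50) → Red
  Southcross at 5 (w=350) → Red
  Westmoor at 7 (w=150) → Red
  Hillcrest at 13 (w=90) → Red
  Northgate at 14 (w=5) → Red
  Eastvale at 28 (w=400) → Blue
Red captures 645; Blue captures 400.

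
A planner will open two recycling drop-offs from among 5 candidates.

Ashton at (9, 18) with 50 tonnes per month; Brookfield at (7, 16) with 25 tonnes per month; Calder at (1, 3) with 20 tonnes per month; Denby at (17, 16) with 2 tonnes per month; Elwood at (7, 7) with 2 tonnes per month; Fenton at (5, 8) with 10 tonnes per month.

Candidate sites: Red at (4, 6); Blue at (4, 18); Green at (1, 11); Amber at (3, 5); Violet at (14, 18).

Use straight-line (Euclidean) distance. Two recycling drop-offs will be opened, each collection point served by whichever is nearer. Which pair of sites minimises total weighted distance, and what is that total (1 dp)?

{Blue, Amber}, total 468.0

Evaluate every pair (each demand assigned to the nearer of the two):
  {Blue, Amber}: total = 468.0
  {Red, Blue}: total = 480.0
  {Amber, Violet}: total = 540.8
  {Red, Violet}: total = 552.8
  {Blue, Green}: total = 590.9
  {Green, Violet}: total = 663.6
  {Blue, Violet}: total = 776.6
  {Green, Amber}: total = 861.9
  {Red, Green}: total = 873.1
  {Red, Amber}: total = 1029.1
Best pair: {Blue, Amber} with total 468.0.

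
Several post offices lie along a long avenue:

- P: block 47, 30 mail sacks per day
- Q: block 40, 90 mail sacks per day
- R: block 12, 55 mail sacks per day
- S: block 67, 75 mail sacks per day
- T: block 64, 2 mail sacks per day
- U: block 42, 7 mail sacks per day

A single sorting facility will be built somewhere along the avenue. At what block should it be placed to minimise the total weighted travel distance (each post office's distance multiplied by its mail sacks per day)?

For a sum of weighted absolute distances on a line, the optimum is the weighted median (not the mean). Total weight W = 259; half-weight = 129.5.
Sort by position and accumulate weight:
  block 12 (R, w=55) → cum 55
  block 40 (Q, w=90) → cum 145  ≥ 129.5 → median here
  block 42 (U, w=7) → cum 152
  block 47 (P, w=30) → cum 182
  block 64 (T, w=2) → cum 184
  block 67 (S, w=75) → cum 259
Optimal location: block 40.

x = 40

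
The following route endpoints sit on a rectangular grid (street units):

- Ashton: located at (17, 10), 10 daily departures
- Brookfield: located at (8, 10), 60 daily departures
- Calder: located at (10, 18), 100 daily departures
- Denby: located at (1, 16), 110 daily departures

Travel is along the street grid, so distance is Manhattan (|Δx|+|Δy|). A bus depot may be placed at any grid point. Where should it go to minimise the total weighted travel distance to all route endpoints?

(8, 16)

Manhattan distance separates: Σwᵢ(|x−xᵢ|+|y−yᵢ|) = Σwᵢ|x−xᵢ| + Σwᵢ|y−yᵢ|, so x and y are optimised independently as 1-D weighted medians.
Total weight W = 280; half = 140.
x-coordinate, sorted with cumulative weight:
  x=1 (Denby, w=110) cum 110
  x=8 (Brookfield, w=60) cum 170  ← median
  x=10 (Calder, w=100) cum 270
  x=17 (Ashton, w=10) cum 280
⇒ x* = 8
y-coordinate, sorted with cumulative weight:
  y=10 (Ashton, w=10) cum 10
  y=10 (Brookfield, w=60) cum 70
  y=16 (Denby, w=110) cum 180  ← median
  y=18 (Calder, w=100) cum 280
⇒ y* = 16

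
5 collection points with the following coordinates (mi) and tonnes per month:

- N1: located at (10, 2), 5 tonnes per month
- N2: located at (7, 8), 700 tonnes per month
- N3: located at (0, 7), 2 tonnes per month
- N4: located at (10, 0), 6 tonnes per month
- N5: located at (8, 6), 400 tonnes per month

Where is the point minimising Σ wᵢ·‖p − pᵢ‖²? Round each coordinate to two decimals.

The minimiser of Σwᵢ‖p−pᵢ‖² is the weighted centroid p* = (Σwᵢpᵢ)/(Σwᵢ).
Σwᵢ = 1113.
Σwᵢxᵢ = 5·10 + 700·7 + 2·0 + 6·10 + 400·8 = 8210.
Σwᵢyᵢ = 5·2 + 700·8 + 2·7 + 6·0 + 400·6 = 8024.
x* = 8210/1113 = 7.38, y* = 8024/1113 = 7.21.

(7.38, 7.21)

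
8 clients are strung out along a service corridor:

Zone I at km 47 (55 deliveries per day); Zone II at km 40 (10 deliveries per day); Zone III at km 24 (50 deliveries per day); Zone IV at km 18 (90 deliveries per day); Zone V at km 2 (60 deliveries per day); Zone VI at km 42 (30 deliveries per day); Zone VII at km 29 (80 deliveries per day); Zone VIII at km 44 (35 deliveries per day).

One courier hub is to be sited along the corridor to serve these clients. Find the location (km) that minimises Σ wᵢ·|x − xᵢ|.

For a sum of weighted absolute distances on a line, the optimum is the weighted median (not the mean). Total weight W = 410; half-weight = 205.
Sort by position and accumulate weight:
  km 2 (Zone V, w=60) → cum 60
  km 18 (Zone IV, w=90) → cum 150
  km 24 (Zone III, w=50) → cum 200
  km 29 (Zone VII, w=80) → cum 280  ≥ 205 → median here
  km 40 (Zone II, w=10) → cum 290
  km 42 (Zone VI, w=30) → cum 320
  km 44 (Zone VIII, w=35) → cum 355
  km 47 (Zone I, w=55) → cum 410
Optimal location: km 29.

x = 29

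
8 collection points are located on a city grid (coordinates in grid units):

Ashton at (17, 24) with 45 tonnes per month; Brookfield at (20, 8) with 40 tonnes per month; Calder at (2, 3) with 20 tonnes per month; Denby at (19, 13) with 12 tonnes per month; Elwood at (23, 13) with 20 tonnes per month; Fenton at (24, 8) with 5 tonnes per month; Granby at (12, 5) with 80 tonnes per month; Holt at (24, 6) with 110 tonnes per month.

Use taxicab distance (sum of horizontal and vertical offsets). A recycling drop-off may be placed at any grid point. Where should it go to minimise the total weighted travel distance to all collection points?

(20, 6)

Manhattan distance separates: Σwᵢ(|x−xᵢ|+|y−yᵢ|) = Σwᵢ|x−xᵢ| + Σwᵢ|y−yᵢ|, so x and y are optimised independently as 1-D weighted medians.
Total weight W = 332; half = 166.
x-coordinate, sorted with cumulative weight:
  x=2 (Calder, w=20) cum 20
  x=12 (Granby, w=80) cum 100
  x=17 (Ashton, w=45) cum 145
  x=19 (Denby, w=12) cum 157
  x=20 (Brookfield, w=40) cum 197  ← median
  x=23 (Elwood, w=20) cum 217
  x=24 (Fenton, w=5) cum 222
  x=24 (Holt, w=110) cum 332
⇒ x* = 20
y-coordinate, sorted with cumulative weight:
  y=3 (Calder, w=20) cum 20
  y=5 (Granby, w=80) cum 100
  y=6 (Holt, w=110) cum 210  ← median
  y=8 (Brookfield, w=40) cum 250
  y=8 (Fenton, w=5) cum 255
  y=13 (Denby, w=12) cum 267
  y=13 (Elwood, w=20) cum 287
  y=24 (Ashton, w=45) cum 332
⇒ y* = 6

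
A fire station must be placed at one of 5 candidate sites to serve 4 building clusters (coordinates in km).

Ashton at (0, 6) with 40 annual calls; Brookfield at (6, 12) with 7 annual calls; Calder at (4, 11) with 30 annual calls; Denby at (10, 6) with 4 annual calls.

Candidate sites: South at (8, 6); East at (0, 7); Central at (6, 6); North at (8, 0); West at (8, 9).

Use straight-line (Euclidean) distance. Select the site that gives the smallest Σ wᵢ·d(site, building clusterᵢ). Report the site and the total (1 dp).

Total weighted distance at each candidate:
  South (8, 6): total = 564.4
  East (0, 7): total = 304.6
  Central (6, 6): total = 459.6
  North (8, 0): total = 861.6
  West (8, 9): total = 515.6
Minimum is at East with total 304.6 km.

East, total 304.6 km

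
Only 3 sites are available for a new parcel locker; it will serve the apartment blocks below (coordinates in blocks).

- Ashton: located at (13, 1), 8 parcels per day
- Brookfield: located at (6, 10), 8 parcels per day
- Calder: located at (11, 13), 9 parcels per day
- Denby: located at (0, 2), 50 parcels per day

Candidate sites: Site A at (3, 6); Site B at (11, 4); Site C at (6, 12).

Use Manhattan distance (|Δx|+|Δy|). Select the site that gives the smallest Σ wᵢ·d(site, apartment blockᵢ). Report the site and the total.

Site A, total 661 blocks

Total weighted distance at each candidate:
  Site A (3, 6): total = 661
  Site B (11, 4): total = 859
  Site C (6, 12): total = 1014
Minimum is at Site A with total 661 blocks.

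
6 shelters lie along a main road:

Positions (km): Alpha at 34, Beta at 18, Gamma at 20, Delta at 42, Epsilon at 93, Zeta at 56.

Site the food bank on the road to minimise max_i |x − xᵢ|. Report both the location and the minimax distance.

location 55.5, max distance 37.5

The 1-center on a line is the midpoint of the two extreme points: leftmost at 18, rightmost at 93.
Optimal location = (18 + 93)/2 = 55.5; maximum distance = (93 − 18)/2 = 37.5.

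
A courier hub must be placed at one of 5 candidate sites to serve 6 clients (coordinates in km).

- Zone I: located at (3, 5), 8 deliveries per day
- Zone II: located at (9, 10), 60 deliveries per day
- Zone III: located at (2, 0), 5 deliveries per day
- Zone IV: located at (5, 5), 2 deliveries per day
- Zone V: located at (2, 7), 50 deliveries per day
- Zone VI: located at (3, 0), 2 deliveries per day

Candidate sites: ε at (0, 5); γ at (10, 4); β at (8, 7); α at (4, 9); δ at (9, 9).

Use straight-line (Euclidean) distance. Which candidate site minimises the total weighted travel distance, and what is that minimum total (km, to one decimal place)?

α, total 552.8 km

Total weighted distance at each candidate:
  ε (0, 5): total = 831.7
  γ (10, 4): total = 919.8
  β (8, 7): total = 603.3
  α (4, 9): total = 552.8
  δ (9, 9): total = 571.7
Minimum is at α with total 552.8 km.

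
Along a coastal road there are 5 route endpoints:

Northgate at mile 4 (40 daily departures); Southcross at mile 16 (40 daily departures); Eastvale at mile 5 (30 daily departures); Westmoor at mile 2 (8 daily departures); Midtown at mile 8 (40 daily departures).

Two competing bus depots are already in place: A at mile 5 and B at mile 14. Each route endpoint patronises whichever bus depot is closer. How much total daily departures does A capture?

118

The indifferent point is the midpoint (5+14)/2 = 9.5; route endpoints left of it (closer to A at 5) go to A, those right go to B.
  Westmoor at 2 (w=8) → A
  Northgate at 4 (w=40) → A
  Eastvale at 5 (w=30) → A
  Midtown at 8 (w=40) → A
  Southcross at 16 (w=40) → B
A captures 118; B captures 40.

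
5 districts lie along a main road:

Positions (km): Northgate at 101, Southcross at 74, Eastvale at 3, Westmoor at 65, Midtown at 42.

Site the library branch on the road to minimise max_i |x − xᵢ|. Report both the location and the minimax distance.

location 52, max distance 49

The 1-center on a line is the midpoint of the two extreme points: leftmost at 3, rightmost at 101.
Optimal location = (3 + 101)/2 = 52; maximum distance = (101 − 3)/2 = 49.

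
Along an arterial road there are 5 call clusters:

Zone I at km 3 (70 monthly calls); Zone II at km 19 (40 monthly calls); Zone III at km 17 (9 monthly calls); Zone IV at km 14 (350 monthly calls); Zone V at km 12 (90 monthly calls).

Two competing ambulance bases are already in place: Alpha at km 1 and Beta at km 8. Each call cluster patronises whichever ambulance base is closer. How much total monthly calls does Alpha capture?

70

The indifferent point is the midpoint (1+8)/2 = 4.5; call clusters left of it (closer to Alpha at 1) go to Alpha, those right go to Beta.
  Zone I at 3 (w=70) → Alpha
  Zone V at 12 (w=90) → Beta
  Zone IV at 14 (w=350) → Beta
  Zone III at 17 (w=9) → Beta
  Zone II at 19 (w=40) → Beta
Alpha captures 70; Beta captures 489.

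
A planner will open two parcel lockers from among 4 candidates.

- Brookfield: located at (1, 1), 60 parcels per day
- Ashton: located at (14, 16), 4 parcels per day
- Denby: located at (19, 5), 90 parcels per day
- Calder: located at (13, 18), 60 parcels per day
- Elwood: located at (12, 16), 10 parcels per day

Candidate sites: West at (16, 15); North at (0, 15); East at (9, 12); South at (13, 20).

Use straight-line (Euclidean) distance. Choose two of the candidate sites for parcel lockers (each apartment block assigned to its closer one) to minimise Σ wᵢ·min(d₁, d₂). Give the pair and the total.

Evaluate every pair (each demand assigned to the nearer of the two):
  {West, East}: total = 2060.4
  {West, North}: total = 2086.5
  {East, South}: total = 2092.4
  {West, South}: total = 2340.9
  {North, East}: total = 2423.0
  {North, South}: total = 2473.9
Best pair: {West, East} with total 2060.4.

{West, East}, total 2060.4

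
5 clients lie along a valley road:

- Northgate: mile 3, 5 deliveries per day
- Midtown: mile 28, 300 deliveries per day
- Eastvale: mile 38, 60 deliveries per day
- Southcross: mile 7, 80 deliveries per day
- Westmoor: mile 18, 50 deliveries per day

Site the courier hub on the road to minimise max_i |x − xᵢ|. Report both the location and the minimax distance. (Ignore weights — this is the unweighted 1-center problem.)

location 20.5, max distance 17.5

The 1-center on a line is the midpoint of the two extreme points: leftmost at 3, rightmost at 38.
Optimal location = (3 + 38)/2 = 20.5; maximum distance = (38 − 3)/2 = 17.5.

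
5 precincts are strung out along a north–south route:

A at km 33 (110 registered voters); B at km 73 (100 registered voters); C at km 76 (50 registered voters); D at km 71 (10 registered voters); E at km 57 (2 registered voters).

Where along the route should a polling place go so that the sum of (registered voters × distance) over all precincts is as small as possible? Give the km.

x = 73

For a sum of weighted absolute distances on a line, the optimum is the weighted median (not the mean). Total weight W = 272; half-weight = 136.
Sort by position and accumulate weight:
  km 33 (A, w=110) → cum 110
  km 57 (E, w=2) → cum 112
  km 71 (D, w=10) → cum 122
  km 73 (B, w=100) → cum 222  ≥ 136 → median here
  km 76 (C, w=50) → cum 272
Optimal location: km 73.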